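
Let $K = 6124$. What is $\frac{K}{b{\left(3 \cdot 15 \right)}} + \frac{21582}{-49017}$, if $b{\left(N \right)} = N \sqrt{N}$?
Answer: $- \frac{7194}{16339} + \frac{6124 \sqrt{5}}{675} \approx 19.847$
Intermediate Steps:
$b{\left(N \right)} = N^{\frac{3}{2}}$
$\frac{K}{b{\left(3 \cdot 15 \right)}} + \frac{21582}{-49017} = \frac{6124}{\left(3 \cdot 15\right)^{\frac{3}{2}}} + \frac{21582}{-49017} = \frac{6124}{45^{\frac{3}{2}}} + 21582 \left(- \frac{1}{49017}\right) = \frac{6124}{135 \sqrt{5}} - \frac{7194}{16339} = 6124 \frac{\sqrt{5}}{675} - \frac{7194}{16339} = \frac{6124 \sqrt{5}}{675} - \frac{7194}{16339} = - \frac{7194}{16339} + \frac{6124 \sqrt{5}}{675}$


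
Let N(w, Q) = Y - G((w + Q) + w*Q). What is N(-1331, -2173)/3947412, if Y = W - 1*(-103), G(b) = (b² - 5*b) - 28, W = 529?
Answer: -1390819019271/657902 ≈ -2.1140e+6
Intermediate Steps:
G(b) = -28 + b² - 5*b
Y = 632 (Y = 529 - 1*(-103) = 529 + 103 = 632)
N(w, Q) = 660 - (Q + w + Q*w)² + 5*Q + 5*w + 5*Q*w (N(w, Q) = 632 - (-28 + ((w + Q) + w*Q)² - 5*((w + Q) + w*Q)) = 632 - (-28 + ((Q + w) + Q*w)² - 5*((Q + w) + Q*w)) = 632 - (-28 + (Q + w + Q*w)² - 5*(Q + w + Q*w)) = 632 - (-28 + (Q + w + Q*w)² + (-5*Q - 5*w - 5*Q*w)) = 632 - (-28 + (Q + w + Q*w)² - 5*Q - 5*w - 5*Q*w) = 632 + (28 - (Q + w + Q*w)² + 5*Q + 5*w + 5*Q*w) = 660 - (Q + w + Q*w)² + 5*Q + 5*w + 5*Q*w)
N(-1331, -2173)/3947412 = (660 - (-2173 - 1331 - 2173*(-1331))² + 5*(-2173) + 5*(-1331) + 5*(-2173)*(-1331))/3947412 = (660 - (-2173 - 1331 + 2892263)² - 10865 - 6655 + 14461315)*(1/3947412) = (660 - 1*2888759² - 10865 - 6655 + 14461315)*(1/3947412) = (660 - 1*8344928560081 - 10865 - 6655 + 14461315)*(1/3947412) = (660 - 8344928560081 - 10865 - 6655 + 14461315)*(1/3947412) = -8344914115626*1/3947412 = -1390819019271/657902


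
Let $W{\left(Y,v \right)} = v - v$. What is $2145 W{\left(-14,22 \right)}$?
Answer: $0$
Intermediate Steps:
$W{\left(Y,v \right)} = 0$
$2145 W{\left(-14,22 \right)} = 2145 \cdot 0 = 0$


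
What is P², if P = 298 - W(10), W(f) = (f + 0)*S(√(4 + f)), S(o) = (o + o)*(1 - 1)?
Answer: 88804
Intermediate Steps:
S(o) = 0 (S(o) = (2*o)*0 = 0)
W(f) = 0 (W(f) = (f + 0)*0 = f*0 = 0)
P = 298 (P = 298 - 1*0 = 298 + 0 = 298)
P² = 298² = 88804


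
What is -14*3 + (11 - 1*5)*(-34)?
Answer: -246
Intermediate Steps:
-14*3 + (11 - 1*5)*(-34) = -42 + (11 - 5)*(-34) = -42 + 6*(-34) = -42 - 204 = -246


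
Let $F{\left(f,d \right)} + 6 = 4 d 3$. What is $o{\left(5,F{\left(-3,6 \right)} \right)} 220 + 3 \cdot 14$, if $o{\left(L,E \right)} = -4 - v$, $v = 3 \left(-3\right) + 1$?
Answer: $922$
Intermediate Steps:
$F{\left(f,d \right)} = -6 + 12 d$ ($F{\left(f,d \right)} = -6 + 4 d 3 = -6 + 12 d$)
$v = -8$ ($v = -9 + 1 = -8$)
$o{\left(L,E \right)} = 4$ ($o{\left(L,E \right)} = -4 - -8 = -4 + 8 = 4$)
$o{\left(5,F{\left(-3,6 \right)} \right)} 220 + 3 \cdot 14 = 4 \cdot 220 + 3 \cdot 14 = 880 + 42 = 922$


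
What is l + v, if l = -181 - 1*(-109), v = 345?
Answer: 273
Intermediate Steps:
l = -72 (l = -181 + 109 = -72)
l + v = -72 + 345 = 273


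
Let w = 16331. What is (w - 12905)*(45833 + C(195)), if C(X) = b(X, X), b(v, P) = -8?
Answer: 156996450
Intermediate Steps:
C(X) = -8
(w - 12905)*(45833 + C(195)) = (16331 - 12905)*(45833 - 8) = 3426*45825 = 156996450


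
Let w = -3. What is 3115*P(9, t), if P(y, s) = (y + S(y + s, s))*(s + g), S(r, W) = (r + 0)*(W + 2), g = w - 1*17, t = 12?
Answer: -7550760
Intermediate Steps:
g = -20 (g = -3 - 1*17 = -3 - 17 = -20)
S(r, W) = r*(2 + W)
P(y, s) = (-20 + s)*(y + (2 + s)*(s + y)) (P(y, s) = (y + (y + s)*(2 + s))*(s - 20) = (y + (s + y)*(2 + s))*(-20 + s) = (y + (2 + s)*(s + y))*(-20 + s) = (-20 + s)*(y + (2 + s)*(s + y)))
3115*P(9, t) = 3115*(-20*9 + 12*9 - 20*(2 + 12)*(12 + 9) + 12*(2 + 12)*(12 + 9)) = 3115*(-180 + 108 - 20*14*21 + 12*14*21) = 3115*(-180 + 108 - 5880 + 3528) = 3115*(-2424) = -7550760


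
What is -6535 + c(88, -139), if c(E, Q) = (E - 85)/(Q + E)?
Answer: -111096/17 ≈ -6535.1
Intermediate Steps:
c(E, Q) = (-85 + E)/(E + Q)
-6535 + c(88, -139) = -6535 + (-85 + 88)/(88 - 139) = -6535 + 3/(-51) = -6535 - 1/51*3 = -6535 - 1/17 = -111096/17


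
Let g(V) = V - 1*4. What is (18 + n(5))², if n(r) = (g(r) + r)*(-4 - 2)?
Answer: 324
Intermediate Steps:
g(V) = -4 + V (g(V) = V - 4 = -4 + V)
n(r) = 24 - 12*r (n(r) = ((-4 + r) + r)*(-4 - 2) = (-4 + 2*r)*(-6) = 24 - 12*r)
(18 + n(5))² = (18 + (24 - 12*5))² = (18 + (24 - 60))² = (18 - 36)² = (-18)² = 324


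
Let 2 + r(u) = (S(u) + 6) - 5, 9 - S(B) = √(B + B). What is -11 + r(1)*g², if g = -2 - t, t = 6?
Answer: 501 - 64*√2 ≈ 410.49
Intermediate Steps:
S(B) = 9 - √2*√B (S(B) = 9 - √(B + B) = 9 - √(2*B) = 9 - √2*√B)
r(u) = 8 - √2*√u (r(u) = -2 + (((9 - √2*√u) + 6) - 5) = -2 + ((15 - √2*√u) - 5) = -2 + (10 - √2*√u) = 8 - √2*√u)
g = -8 (g = -2 - 1*6 = -2 - 6 = -8)
-11 + r(1)*g² = -11 + (8 - √2*√1)*(-8)² = -11 + (8 - 1*√2*1)*64 = -11 + (8 - √2)*64 = -11 + (512 - 64*√2) = 501 - 64*√2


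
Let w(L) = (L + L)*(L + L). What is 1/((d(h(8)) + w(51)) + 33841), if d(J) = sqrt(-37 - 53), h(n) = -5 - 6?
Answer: 8849/391524023 - 3*I*sqrt(10)/1957620115 ≈ 2.2601e-5 - 4.8461e-9*I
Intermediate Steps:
h(n) = -11
w(L) = 4*L**2 (w(L) = (2*L)*(2*L) = 4*L**2)
d(J) = 3*I*sqrt(10) (d(J) = sqrt(-90) = 3*I*sqrt(10))
1/((d(h(8)) + w(51)) + 33841) = 1/((3*I*sqrt(10) + 4*51**2) + 33841) = 1/((3*I*sqrt(10) + 4*2601) + 33841) = 1/((3*I*sqrt(10) + 10404) + 33841) = 1/((10404 + 3*I*sqrt(10)) + 33841) = 1/(44245 + 3*I*sqrt(10))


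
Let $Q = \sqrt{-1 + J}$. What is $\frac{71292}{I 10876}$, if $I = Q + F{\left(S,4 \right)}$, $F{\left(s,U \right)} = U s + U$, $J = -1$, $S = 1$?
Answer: $\frac{23764}{29909} - \frac{5941 i \sqrt{2}}{59818} \approx 0.79454 - 0.14046 i$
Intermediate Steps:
$F{\left(s,U \right)} = U + U s$
$Q = i \sqrt{2}$ ($Q = \sqrt{-1 - 1} = \sqrt{-2} = i \sqrt{2} \approx 1.4142 i$)
$I = 8 + i \sqrt{2}$ ($I = i \sqrt{2} + 4 \left(1 + 1\right) = i \sqrt{2} + 4 \cdot 2 = i \sqrt{2} + 8 = 8 + i \sqrt{2} \approx 8.0 + 1.4142 i$)
$\frac{71292}{I 10876} = \frac{71292}{\left(8 + i \sqrt{2}\right) 10876} = \frac{71292}{87008 + 10876 i \sqrt{2}}$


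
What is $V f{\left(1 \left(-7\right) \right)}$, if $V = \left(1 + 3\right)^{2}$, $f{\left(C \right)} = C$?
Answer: $-112$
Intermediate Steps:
$V = 16$ ($V = 4^{2} = 16$)
$V f{\left(1 \left(-7\right) \right)} = 16 \cdot 1 \left(-7\right) = 16 \left(-7\right) = -112$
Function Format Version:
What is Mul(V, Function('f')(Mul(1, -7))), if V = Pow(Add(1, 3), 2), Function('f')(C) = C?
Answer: -112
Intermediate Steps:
V = 16 (V = Pow(4, 2) = 16)
Mul(V, Function('f')(Mul(1, -7))) = Mul(16, Mul(1, -7)) = Mul(16, -7) = -112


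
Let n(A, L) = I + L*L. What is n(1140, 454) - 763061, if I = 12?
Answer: -556933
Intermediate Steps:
n(A, L) = 12 + L² (n(A, L) = 12 + L*L = 12 + L²)
n(1140, 454) - 763061 = (12 + 454²) - 763061 = (12 + 206116) - 763061 = 206128 - 763061 = -556933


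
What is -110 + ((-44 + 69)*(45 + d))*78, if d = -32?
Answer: 25240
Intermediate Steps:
-110 + ((-44 + 69)*(45 + d))*78 = -110 + ((-44 + 69)*(45 - 32))*78 = -110 + (25*13)*78 = -110 + 325*78 = -110 + 25350 = 25240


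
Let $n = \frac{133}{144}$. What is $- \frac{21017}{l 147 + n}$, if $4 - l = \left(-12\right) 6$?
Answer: $- \frac{3026448}{1608901} \approx -1.8811$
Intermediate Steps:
$n = \frac{133}{144}$ ($n = 133 \cdot \frac{1}{144} = \frac{133}{144} \approx 0.92361$)
$l = 76$ ($l = 4 - \left(-12\right) 6 = 4 - -72 = 4 + 72 = 76$)
$- \frac{21017}{l 147 + n} = - \frac{21017}{76 \cdot 147 + \frac{133}{144}} = - \frac{21017}{11172 + \frac{133}{144}} = - \frac{21017}{\frac{1608901}{144}} = \left(-21017\right) \frac{144}{1608901} = - \frac{3026448}{1608901}$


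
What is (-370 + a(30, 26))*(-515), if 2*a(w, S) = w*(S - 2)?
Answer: 5150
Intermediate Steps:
a(w, S) = w*(-2 + S)/2 (a(w, S) = (w*(S - 2))/2 = (w*(-2 + S))/2 = w*(-2 + S)/2)
(-370 + a(30, 26))*(-515) = (-370 + (½)*30*(-2 + 26))*(-515) = (-370 + (½)*30*24)*(-515) = (-370 + 360)*(-515) = -10*(-515) = 5150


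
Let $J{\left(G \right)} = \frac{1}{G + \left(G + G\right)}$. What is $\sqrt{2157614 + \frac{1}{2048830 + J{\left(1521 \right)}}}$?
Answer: $\frac{\sqrt{188576051667941902256059967}}{9348811291} \approx 1468.9$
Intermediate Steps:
$J{\left(G \right)} = \frac{1}{3 G}$ ($J{\left(G \right)} = \frac{1}{G + 2 G} = \frac{1}{3 G}$)
$\sqrt{2157614 + \frac{1}{2048830 + J{\left(1521 \right)}}} = \sqrt{2157614 + \frac{1}{2048830 + \frac{1}{3 \cdot 1521}}} = \sqrt{2157614 + \frac{1}{2048830 + \frac{1}{3} \cdot \frac{1}{1521}}} = \sqrt{2157614 + \frac{1}{2048830 + \frac{1}{4563}}} = \sqrt{2157614 + \frac{1}{\frac{9348811291}{4563}}} = \sqrt{2157614 + \frac{4563}{9348811291}} = \sqrt{\frac{20171126124824237}{9348811291}} = \frac{\sqrt{188576051667941902256059967}}{9348811291}$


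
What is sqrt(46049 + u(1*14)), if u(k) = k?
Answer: sqrt(46063) ≈ 214.62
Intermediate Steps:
sqrt(46049 + u(1*14)) = sqrt(46049 + 1*14) = sqrt(46049 + 14) = sqrt(46063)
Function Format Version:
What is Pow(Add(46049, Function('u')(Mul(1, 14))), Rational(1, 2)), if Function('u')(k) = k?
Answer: Pow(46063, Rational(1, 2)) ≈ 214.62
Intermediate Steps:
Pow(Add(46049, Function('u')(Mul(1, 14))), Rational(1, 2)) = Pow(Add(46049, Mul(1, 14)), Rational(1, 2)) = Pow(Add(46049, 14), Rational(1, 2)) = Pow(46063, Rational(1, 2))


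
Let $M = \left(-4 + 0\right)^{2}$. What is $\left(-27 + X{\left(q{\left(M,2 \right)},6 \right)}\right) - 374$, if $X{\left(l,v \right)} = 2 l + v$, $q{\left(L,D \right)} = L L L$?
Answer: $7797$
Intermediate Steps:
$M = 16$ ($M = \left(-4\right)^{2} = 16$)
$q{\left(L,D \right)} = L^{3}$ ($q{\left(L,D \right)} = L L^{2} = L^{3}$)
$X{\left(l,v \right)} = v + 2 l$
$\left(-27 + X{\left(q{\left(M,2 \right)},6 \right)}\right) - 374 = \left(-27 + \left(6 + 2 \cdot 16^{3}\right)\right) - 374 = \left(-27 + \left(6 + 2 \cdot 4096\right)\right) - 374 = \left(-27 + \left(6 + 8192\right)\right) - 374 = \left(-27 + 8198\right) - 374 = 8171 - 374 = 7797$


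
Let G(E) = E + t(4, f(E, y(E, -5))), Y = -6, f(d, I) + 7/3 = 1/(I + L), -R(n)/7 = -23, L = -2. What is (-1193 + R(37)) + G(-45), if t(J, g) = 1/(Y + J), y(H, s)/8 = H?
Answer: -2155/2 ≈ -1077.5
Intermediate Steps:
y(H, s) = 8*H
R(n) = 161 (R(n) = -7*(-23) = 161)
f(d, I) = -7/3 + 1/(-2 + I) (f(d, I) = -7/3 + 1/(I - 2) = -7/3 + 1/(-2 + I))
t(J, g) = 1/(-6 + J)
G(E) = -½ + E (G(E) = E + 1/(-6 + 4) = E + 1/(-2) = E - ½ = -½ + E)
(-1193 + R(37)) + G(-45) = (-1193 + 161) + (-½ - 45) = -1032 - 91/2 = -2155/2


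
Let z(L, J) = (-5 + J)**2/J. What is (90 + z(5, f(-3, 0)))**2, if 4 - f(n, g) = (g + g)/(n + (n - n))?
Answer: 130321/16 ≈ 8145.1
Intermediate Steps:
f(n, g) = 4 - 2*g/n (f(n, g) = 4 - (g + g)/(n + (n - n)) = 4 - 2*g/(n + 0) = 4 - 2*g/n)
z(L, J) = (-5 + J)**2/J
(90 + z(5, f(-3, 0)))**2 = (90 + (-5 + (4 - 2*0/(-3)))**2/(4 - 2*0/(-3)))**2 = (90 + (-5 + (4 - 2*0*(-1/3)))**2/(4 - 2*0*(-1/3)))**2 = (90 + (-5 + (4 + 0))**2/(4 + 0))**2 = (90 + (-5 + 4)**2/4)**2 = (90 + (1/4)*(-1)**2)**2 = (90 + (1/4)*1)**2 = (90 + 1/4)**2 = (361/4)**2 = 130321/16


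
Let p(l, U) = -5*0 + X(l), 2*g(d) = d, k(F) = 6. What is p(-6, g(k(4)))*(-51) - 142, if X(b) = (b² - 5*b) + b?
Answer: -3202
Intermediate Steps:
X(b) = b² - 4*b
g(d) = d/2
p(l, U) = l*(-4 + l) (p(l, U) = -5*0 + l*(-4 + l) = 0 + l*(-4 + l) = l*(-4 + l))
p(-6, g(k(4)))*(-51) - 142 = -6*(-4 - 6)*(-51) - 142 = -6*(-10)*(-51) - 142 = 60*(-51) - 142 = -3060 - 142 = -3202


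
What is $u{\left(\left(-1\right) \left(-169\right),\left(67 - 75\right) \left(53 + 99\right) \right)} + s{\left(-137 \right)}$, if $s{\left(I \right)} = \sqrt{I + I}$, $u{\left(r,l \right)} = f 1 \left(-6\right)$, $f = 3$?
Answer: $-18 + i \sqrt{274} \approx -18.0 + 16.553 i$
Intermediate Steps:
$u{\left(r,l \right)} = -18$ ($u{\left(r,l \right)} = 3 \cdot 1 \left(-6\right) = 3 \left(-6\right) = -18$)
$s{\left(I \right)} = \sqrt{2} \sqrt{I}$ ($s{\left(I \right)} = \sqrt{2 I} = \sqrt{2} \sqrt{I}$)
$u{\left(\left(-1\right) \left(-169\right),\left(67 - 75\right) \left(53 + 99\right) \right)} + s{\left(-137 \right)} = -18 + \sqrt{2} \sqrt{-137} = -18 + \sqrt{2} i \sqrt{137} = -18 + i \sqrt{274}$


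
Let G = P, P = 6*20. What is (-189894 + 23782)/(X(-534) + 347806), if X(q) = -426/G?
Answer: -3322240/6956049 ≈ -0.47760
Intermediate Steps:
P = 120
G = 120
X(q) = -71/20 (X(q) = -426/120 = -426*1/120 = -71/20)
(-189894 + 23782)/(X(-534) + 347806) = (-189894 + 23782)/(-71/20 + 347806) = -166112/6956049/20 = -166112*20/6956049 = -3322240/6956049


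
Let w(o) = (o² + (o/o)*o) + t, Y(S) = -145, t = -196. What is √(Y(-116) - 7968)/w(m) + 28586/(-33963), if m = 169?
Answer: -28586/33963 + I*√8113/28534 ≈ -0.84168 + 0.0031567*I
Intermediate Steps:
w(o) = -196 + o + o² (w(o) = (o² + (o/o)*o) - 196 = (o² + 1*o) - 196 = (o² + o) - 196 = (o + o²) - 196 = -196 + o + o²)
√(Y(-116) - 7968)/w(m) + 28586/(-33963) = √(-145 - 7968)/(-196 + 169 + 169²) + 28586/(-33963) = √(-8113)/(-196 + 169 + 28561) + 28586*(-1/33963) = (I*√8113)/28534 - 28586/33963 = (I*√8113)*(1/28534) - 28586/33963 = I*√8113/28534 - 28586/33963 = -28586/33963 + I*√8113/28534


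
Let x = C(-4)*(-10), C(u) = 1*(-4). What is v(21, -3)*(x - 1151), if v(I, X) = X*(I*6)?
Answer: 419958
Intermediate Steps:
C(u) = -4
x = 40 (x = -4*(-10) = 40)
v(I, X) = 6*I*X (v(I, X) = X*(6*I) = 6*I*X)
v(21, -3)*(x - 1151) = (6*21*(-3))*(40 - 1151) = -378*(-1111) = 419958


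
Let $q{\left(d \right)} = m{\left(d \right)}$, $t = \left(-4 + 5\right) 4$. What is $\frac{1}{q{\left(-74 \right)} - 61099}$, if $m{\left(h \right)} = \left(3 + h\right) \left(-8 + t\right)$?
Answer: $- \frac{1}{60815} \approx -1.6443 \cdot 10^{-5}$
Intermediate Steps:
$t = 4$ ($t = 1 \cdot 4 = 4$)
$m{\left(h \right)} = -12 - 4 h$ ($m{\left(h \right)} = \left(3 + h\right) \left(-8 + 4\right) = \left(3 + h\right) \left(-4\right) = -12 - 4 h$)
$q{\left(d \right)} = -12 - 4 d$
$\frac{1}{q{\left(-74 \right)} - 61099} = \frac{1}{\left(-12 - -296\right) - 61099} = \frac{1}{\left(-12 + 296\right) - 61099} = \frac{1}{284 - 61099} = \frac{1}{-60815} = - \frac{1}{60815}$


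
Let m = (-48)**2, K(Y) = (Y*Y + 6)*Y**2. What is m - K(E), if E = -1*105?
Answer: -121614471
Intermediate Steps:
E = -105
K(Y) = Y**2*(6 + Y**2) (K(Y) = (Y**2 + 6)*Y**2 = (6 + Y**2)*Y**2 = Y**2*(6 + Y**2))
m = 2304
m - K(E) = 2304 - (-105)**2*(6 + (-105)**2) = 2304 - 11025*(6 + 11025) = 2304 - 11025*11031 = 2304 - 1*121616775 = 2304 - 121616775 = -121614471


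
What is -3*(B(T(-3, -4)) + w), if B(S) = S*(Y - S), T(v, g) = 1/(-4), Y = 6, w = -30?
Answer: 1515/16 ≈ 94.688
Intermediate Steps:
T(v, g) = -¼
B(S) = S*(6 - S)
-3*(B(T(-3, -4)) + w) = -3*(-(6 - 1*(-¼))/4 - 30) = -3*(-(6 + ¼)/4 - 30) = -3*(-¼*25/4 - 30) = -3*(-25/16 - 30) = -3*(-505/16) = 1515/16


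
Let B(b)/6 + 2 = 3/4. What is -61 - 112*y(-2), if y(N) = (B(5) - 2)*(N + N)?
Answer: -4317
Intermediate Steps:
B(b) = -15/2 (B(b) = -12 + 6*(3/4) = -12 + 9/2 = -15/2)
y(N) = -19*N (y(N) = (-15/2 - 2)*(N + N) = -19*N)
-61 - 112*y(-2) = -61 - (-2128)*(-2) = -61 - 112*38 = -61 - 4256 = -4317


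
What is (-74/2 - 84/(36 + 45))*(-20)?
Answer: 20540/27 ≈ 760.74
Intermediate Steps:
(-74/2 - 84/(36 + 45))*(-20) = (-74*1/2 - 84/81)*(-20) = (-37 - 84*1/81)*(-20) = (-37 - 28/27)*(-20) = -1027/27*(-20) = 20540/27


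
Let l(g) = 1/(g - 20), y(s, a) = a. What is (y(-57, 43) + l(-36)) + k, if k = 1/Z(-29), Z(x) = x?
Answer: 69747/1624 ≈ 42.948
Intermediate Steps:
l(g) = 1/(-20 + g)
k = -1/29 (k = 1/(-29) = -1/29 ≈ -0.034483)
(y(-57, 43) + l(-36)) + k = (43 + 1/(-20 - 36)) - 1/29 = (43 + 1/(-56)) - 1/29 = (43 - 1/56) - 1/29 = 2407/56 - 1/29 = 69747/1624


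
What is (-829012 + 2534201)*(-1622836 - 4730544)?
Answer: -10833713688820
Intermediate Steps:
(-829012 + 2534201)*(-1622836 - 4730544) = 1705189*(-6353380) = -10833713688820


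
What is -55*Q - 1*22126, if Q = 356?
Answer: -41706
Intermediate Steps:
-55*Q - 1*22126 = -55*356 - 1*22126 = -19580 - 22126 = -41706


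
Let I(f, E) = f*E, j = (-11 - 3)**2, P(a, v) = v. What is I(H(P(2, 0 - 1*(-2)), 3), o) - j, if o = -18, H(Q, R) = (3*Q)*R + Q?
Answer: -556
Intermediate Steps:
H(Q, R) = Q + 3*Q*R (H(Q, R) = 3*Q*R + Q = Q + 3*Q*R)
j = 196 (j = (-14)**2 = 196)
I(f, E) = E*f
I(H(P(2, 0 - 1*(-2)), 3), o) - j = -18*(0 - 1*(-2))*(1 + 3*3) - 1*196 = -18*(0 + 2)*(1 + 9) - 196 = -36*10 - 196 = -18*20 - 196 = -360 - 196 = -556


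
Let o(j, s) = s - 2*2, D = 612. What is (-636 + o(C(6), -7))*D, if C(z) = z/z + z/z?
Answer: -395964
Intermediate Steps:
C(z) = 2 (C(z) = 1 + 1 = 2)
o(j, s) = -4 + s (o(j, s) = s - 4 = -4 + s)
(-636 + o(C(6), -7))*D = (-636 + (-4 - 7))*612 = (-636 - 11)*612 = -647*612 = -395964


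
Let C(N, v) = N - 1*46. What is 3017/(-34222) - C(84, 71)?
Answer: -1303453/34222 ≈ -38.088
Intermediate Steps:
C(N, v) = -46 + N (C(N, v) = N - 46 = -46 + N)
3017/(-34222) - C(84, 71) = 3017/(-34222) - (-46 + 84) = 3017*(-1/34222) - 1*38 = -3017/34222 - 38 = -1303453/34222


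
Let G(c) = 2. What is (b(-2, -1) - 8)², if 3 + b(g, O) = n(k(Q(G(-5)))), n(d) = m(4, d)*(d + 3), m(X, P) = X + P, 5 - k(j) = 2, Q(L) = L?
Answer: 961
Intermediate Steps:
k(j) = 3 (k(j) = 5 - 1*2 = 5 - 2 = 3)
m(X, P) = P + X
n(d) = (3 + d)*(4 + d) (n(d) = (d + 4)*(d + 3) = (4 + d)*(3 + d) = (3 + d)*(4 + d))
b(g, O) = 39 (b(g, O) = -3 + (3 + 3)*(4 + 3) = -3 + 6*7 = -3 + 42 = 39)
(b(-2, -1) - 8)² = (39 - 8)² = 31² = 961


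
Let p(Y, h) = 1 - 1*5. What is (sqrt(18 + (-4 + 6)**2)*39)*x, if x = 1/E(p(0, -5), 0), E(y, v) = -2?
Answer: -39*sqrt(22)/2 ≈ -91.463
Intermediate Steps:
p(Y, h) = -4 (p(Y, h) = 1 - 5 = -4)
x = -1/2 (x = 1/(-2) = -1/2 ≈ -0.50000)
(sqrt(18 + (-4 + 6)**2)*39)*x = (sqrt(18 + (-4 + 6)**2)*39)*(-1/2) = (sqrt(18 + 2**2)*39)*(-1/2) = (sqrt(18 + 4)*39)*(-1/2) = (sqrt(22)*39)*(-1/2) = (39*sqrt(22))*(-1/2) = -39*sqrt(22)/2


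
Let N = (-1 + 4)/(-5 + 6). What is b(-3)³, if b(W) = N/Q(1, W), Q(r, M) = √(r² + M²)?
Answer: 27*√10/100 ≈ 0.85382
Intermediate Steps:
Q(r, M) = √(M² + r²)
N = 3 (N = 3/1 = 3*1 = 3)
b(W) = 3/√(1 + W²) (b(W) = 3/(√(W² + 1²)) = 3/(√(W² + 1)) = 3/(√(1 + W²)) = 3/√(1 + W²))
b(-3)³ = (3/√(1 + (-3)²))³ = (3/√(1 + 9))³ = (3/√10)³ = (3*(√10/10))³ = (3*√10/10)³ = 27*√10/100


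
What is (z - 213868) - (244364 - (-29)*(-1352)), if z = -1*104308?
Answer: -523332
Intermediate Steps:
z = -104308
(z - 213868) - (244364 - (-29)*(-1352)) = (-104308 - 213868) - (244364 - (-29)*(-1352)) = -318176 - (244364 - 1*39208) = -318176 - (244364 - 39208) = -318176 - 1*205156 = -318176 - 205156 = -523332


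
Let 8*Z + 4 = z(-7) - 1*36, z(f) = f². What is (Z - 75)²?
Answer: 349281/64 ≈ 5457.5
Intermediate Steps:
Z = 9/8 (Z = -½ + ((-7)² - 1*36)/8 = -½ + (49 - 36)/8 = -½ + (⅛)*13 = -½ + 13/8 = 9/8 ≈ 1.1250)
(Z - 75)² = (9/8 - 75)² = (-591/8)² = 349281/64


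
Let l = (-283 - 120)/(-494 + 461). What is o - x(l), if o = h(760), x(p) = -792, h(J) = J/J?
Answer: 793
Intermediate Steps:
h(J) = 1
l = 403/33 (l = -403/(-33) = -403*(-1/33) = 403/33 ≈ 12.212)
o = 1
o - x(l) = 1 - 1*(-792) = 1 + 792 = 793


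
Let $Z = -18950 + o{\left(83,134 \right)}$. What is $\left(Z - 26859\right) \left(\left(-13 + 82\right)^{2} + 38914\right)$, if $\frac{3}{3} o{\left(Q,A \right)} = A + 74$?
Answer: $-1991623675$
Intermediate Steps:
$o{\left(Q,A \right)} = 74 + A$ ($o{\left(Q,A \right)} = A + 74 = 74 + A$)
$Z = -18742$ ($Z = -18950 + \left(74 + 134\right) = -18950 + 208 = -18742$)
$\left(Z - 26859\right) \left(\left(-13 + 82\right)^{2} + 38914\right) = \left(-18742 - 26859\right) \left(\left(-13 + 82\right)^{2} + 38914\right) = - 45601 \left(69^{2} + 38914\right) = - 45601 \left(4761 + 38914\right) = \left(-45601\right) 43675 = -1991623675$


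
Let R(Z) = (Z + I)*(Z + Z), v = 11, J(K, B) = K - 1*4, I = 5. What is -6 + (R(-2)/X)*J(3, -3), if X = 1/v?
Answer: 126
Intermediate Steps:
J(K, B) = -4 + K (J(K, B) = K - 4 = -4 + K)
X = 1/11 ≈ 0.090909
R(Z) = 2*Z*(5 + Z) (R(Z) = (Z + 5)*(Z + Z) = (5 + Z)*(2*Z) = 2*Z*(5 + Z))
-6 + (R(-2)/X)*J(3, -3) = -6 + ((2*(-2)*(5 - 2))/(1/11))*(-4 + 3) = -6 + ((2*(-2)*3)*11)*(-1) = -6 - 12*11*(-1) = -6 - 132*(-1) = -6 + 132 = 126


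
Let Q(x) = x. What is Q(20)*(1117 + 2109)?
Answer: 64520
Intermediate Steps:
Q(20)*(1117 + 2109) = 20*(1117 + 2109) = 20*3226 = 64520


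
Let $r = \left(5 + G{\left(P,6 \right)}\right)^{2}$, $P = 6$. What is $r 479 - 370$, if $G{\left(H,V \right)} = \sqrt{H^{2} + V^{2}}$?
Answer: $46093 + 28740 \sqrt{2} \approx 86738.0$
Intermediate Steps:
$r = \left(5 + 6 \sqrt{2}\right)^{2}$ ($r = \left(5 + \sqrt{6^{2} + 6^{2}}\right)^{2} = \left(5 + \sqrt{36 + 36}\right)^{2} = \left(5 + \sqrt{72}\right)^{2} = \left(5 + 6 \sqrt{2}\right)^{2} \approx 181.85$)
$r 479 - 370 = \left(97 + 60 \sqrt{2}\right) 479 - 370 = \left(46463 + 28740 \sqrt{2}\right) - 370 = 46093 + 28740 \sqrt{2}$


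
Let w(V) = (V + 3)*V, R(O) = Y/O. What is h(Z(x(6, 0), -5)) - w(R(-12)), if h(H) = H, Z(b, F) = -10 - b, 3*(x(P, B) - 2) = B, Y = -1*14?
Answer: -607/36 ≈ -16.861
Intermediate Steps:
Y = -14
x(P, B) = 2 + B/3
R(O) = -14/O
w(V) = V*(3 + V) (w(V) = (3 + V)*V = V*(3 + V))
h(Z(x(6, 0), -5)) - w(R(-12)) = (-10 - (2 + (⅓)*0)) - (-14/(-12))*(3 - 14/(-12)) = (-10 - (2 + 0)) - (-14*(-1/12))*(3 - 14*(-1/12)) = (-10 - 1*2) - 7*(3 + 7/6)/6 = (-10 - 2) - 7*25/(6*6) = -12 - 1*175/36 = -12 - 175/36 = -607/36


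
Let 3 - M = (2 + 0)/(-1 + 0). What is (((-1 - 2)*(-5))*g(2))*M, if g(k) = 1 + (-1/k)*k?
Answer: 0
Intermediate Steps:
g(k) = 0 (g(k) = 1 - 1 = 0)
M = 5 (M = 3 - (2 + 0)/(-1 + 0) = 3 - 2/(-1) = 3 - 2*(-1) = 3 - 1*(-2) = 3 + 2 = 5)
(((-1 - 2)*(-5))*g(2))*M = (((-1 - 2)*(-5))*0)*5 = (-3*(-5)*0)*5 = (15*0)*5 = 0*5 = 0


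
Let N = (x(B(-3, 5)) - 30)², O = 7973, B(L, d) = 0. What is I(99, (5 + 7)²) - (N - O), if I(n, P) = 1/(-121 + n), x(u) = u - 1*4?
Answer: 149973/22 ≈ 6817.0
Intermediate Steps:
x(u) = -4 + u (x(u) = u - 4 = -4 + u)
N = 1156 (N = ((-4 + 0) - 30)² = (-4 - 30)² = (-34)² = 1156)
I(99, (5 + 7)²) - (N - O) = 1/(-121 + 99) - (1156 - 1*7973) = 1/(-22) - (1156 - 7973) = -1/22 - 1*(-6817) = -1/22 + 6817 = 149973/22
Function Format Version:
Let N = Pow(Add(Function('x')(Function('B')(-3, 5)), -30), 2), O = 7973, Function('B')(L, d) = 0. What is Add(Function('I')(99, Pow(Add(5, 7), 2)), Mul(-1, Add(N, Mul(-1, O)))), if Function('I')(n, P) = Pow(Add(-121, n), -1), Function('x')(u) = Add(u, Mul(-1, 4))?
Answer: Rational(149973, 22) ≈ 6817.0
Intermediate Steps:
Function('x')(u) = Add(-4, u) (Function('x')(u) = Add(u, -4) = Add(-4, u))
N = 1156 (N = Pow(Add(Add(-4, 0), -30), 2) = Pow(Add(-4, -30), 2) = Pow(-34, 2) = 1156)
Add(Function('I')(99, Pow(Add(5, 7), 2)), Mul(-1, Add(N, Mul(-1, O)))) = Add(Pow(Add(-121, 99), -1), Mul(-1, Add(1156, Mul(-1, 7973)))) = Add(Pow(-22, -1), Mul(-1, Add(1156, -7973))) = Add(Rational(-1, 22), Mul(-1, -6817)) = Add(Rational(-1, 22), 6817) = Rational(149973, 22)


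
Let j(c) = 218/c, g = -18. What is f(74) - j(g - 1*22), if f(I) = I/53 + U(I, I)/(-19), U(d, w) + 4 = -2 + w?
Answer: 65803/20140 ≈ 3.2673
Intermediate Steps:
U(d, w) = -6 + w (U(d, w) = -4 + (-2 + w) = -6 + w)
f(I) = 6/19 - 34*I/1007 (f(I) = I/53 + (-6 + I)/(-19) = I*(1/53) + (-6 + I)*(-1/19) = I/53 + (6/19 - I/19) = 6/19 - 34*I/1007)
f(74) - j(g - 1*22) = (6/19 - 34/1007*74) - 218/(-18 - 1*22) = (6/19 - 2516/1007) - 218/(-18 - 22) = -2198/1007 - 218/(-40) = -2198/1007 - 218*(-1)/40 = -2198/1007 - 1*(-109/20) = -2198/1007 + 109/20 = 65803/20140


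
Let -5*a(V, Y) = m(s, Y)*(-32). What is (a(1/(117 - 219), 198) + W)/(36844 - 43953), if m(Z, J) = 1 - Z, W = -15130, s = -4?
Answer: 15098/7109 ≈ 2.1238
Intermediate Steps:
a(V, Y) = 32 (a(V, Y) = -(1 - 1*(-4))*(-32)/5 = -(1 + 4)*(-32)/5 = -(-32) = -⅕*(-160) = 32)
(a(1/(117 - 219), 198) + W)/(36844 - 43953) = (32 - 15130)/(36844 - 43953) = -15098/(-7109) = -15098*(-1/7109) = 15098/7109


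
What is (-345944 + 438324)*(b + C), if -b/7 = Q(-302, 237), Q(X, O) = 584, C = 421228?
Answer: 38535393200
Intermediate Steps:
b = -4088 (b = -7*584 = -4088)
(-345944 + 438324)*(b + C) = (-345944 + 438324)*(-4088 + 421228) = 92380*417140 = 38535393200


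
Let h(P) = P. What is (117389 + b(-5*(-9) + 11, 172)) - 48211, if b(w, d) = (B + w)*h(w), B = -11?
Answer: 71698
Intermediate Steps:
b(w, d) = w*(-11 + w) (b(w, d) = (-11 + w)*w = w*(-11 + w))
(117389 + b(-5*(-9) + 11, 172)) - 48211 = (117389 + (-5*(-9) + 11)*(-11 + (-5*(-9) + 11))) - 48211 = (117389 + (45 + 11)*(-11 + (45 + 11))) - 48211 = (117389 + 56*(-11 + 56)) - 48211 = (117389 + 56*45) - 48211 = (117389 + 2520) - 48211 = 119909 - 48211 = 71698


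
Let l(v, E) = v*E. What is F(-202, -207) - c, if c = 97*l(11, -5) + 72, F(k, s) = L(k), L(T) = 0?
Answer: 5263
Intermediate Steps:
F(k, s) = 0
l(v, E) = E*v
c = -5263 (c = 97*(-5*11) + 72 = 97*(-55) + 72 = -5335 + 72 = -5263)
F(-202, -207) - c = 0 - 1*(-5263) = 0 + 5263 = 5263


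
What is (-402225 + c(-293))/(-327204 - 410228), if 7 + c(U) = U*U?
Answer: 316383/737432 ≈ 0.42903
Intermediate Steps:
c(U) = -7 + U² (c(U) = -7 + U*U = -7 + U²)
(-402225 + c(-293))/(-327204 - 410228) = (-402225 + (-7 + (-293)²))/(-327204 - 410228) = (-402225 + (-7 + 85849))/(-737432) = (-402225 + 85842)*(-1/737432) = -316383*(-1/737432) = 316383/737432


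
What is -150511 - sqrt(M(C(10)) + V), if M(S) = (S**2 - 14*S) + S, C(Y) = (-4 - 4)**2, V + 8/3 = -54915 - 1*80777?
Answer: -150511 - 14*I*sqrt(6081)/3 ≈ -1.5051e+5 - 363.91*I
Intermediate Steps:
V = -407084/3 (V = -8/3 + (-54915 - 1*80777) = -8/3 + (-54915 - 80777) = -8/3 - 135692 = -407084/3 ≈ -1.3569e+5)
C(Y) = 64 (C(Y) = (-8)**2 = 64)
M(S) = S**2 - 13*S
-150511 - sqrt(M(C(10)) + V) = -150511 - sqrt(64*(-13 + 64) - 407084/3) = -150511 - sqrt(64*51 - 407084/3) = -150511 - sqrt(3264 - 407084/3) = -150511 - sqrt(-397292/3) = -150511 - 14*I*sqrt(6081)/3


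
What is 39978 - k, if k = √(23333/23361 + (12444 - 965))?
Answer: 39978 - 14*√31964552607/23361 ≈ 39871.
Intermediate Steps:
k = 14*√31964552607/23361 (k = √(23333*(1/23361) + 11479) = √(23333/23361 + 11479) = √(268184252/23361) = 14*√31964552607/23361 ≈ 107.14)
39978 - k = 39978 - 14*√31964552607/23361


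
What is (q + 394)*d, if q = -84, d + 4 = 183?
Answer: 55490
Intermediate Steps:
d = 179 (d = -4 + 183 = 179)
(q + 394)*d = (-84 + 394)*179 = 310*179 = 55490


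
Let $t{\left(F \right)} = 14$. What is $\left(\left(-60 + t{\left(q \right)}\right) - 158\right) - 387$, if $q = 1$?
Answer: $-591$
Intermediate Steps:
$\left(\left(-60 + t{\left(q \right)}\right) - 158\right) - 387 = \left(\left(-60 + 14\right) - 158\right) - 387 = \left(-46 - 158\right) - 387 = -204 - 387 = -591$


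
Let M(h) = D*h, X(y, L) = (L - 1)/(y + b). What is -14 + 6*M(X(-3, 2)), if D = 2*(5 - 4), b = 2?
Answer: -26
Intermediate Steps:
X(y, L) = (-1 + L)/(2 + y) (X(y, L) = (L - 1)/(y + 2) = (-1 + L)/(2 + y))
D = 2 (D = 2*1 = 2)
M(h) = 2*h
-14 + 6*M(X(-3, 2)) = -14 + 6*(2*((-1 + 2)/(2 - 3))) = -14 + 6*(2*(1/(-1))) = -14 + 6*(2*(-1*1)) = -14 + 6*(2*(-1)) = -14 + 6*(-2) = -14 - 12 = -26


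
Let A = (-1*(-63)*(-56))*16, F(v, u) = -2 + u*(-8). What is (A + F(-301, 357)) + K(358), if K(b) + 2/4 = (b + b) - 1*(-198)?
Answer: -116785/2 ≈ -58393.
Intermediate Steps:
F(v, u) = -2 - 8*u
K(b) = 395/2 + 2*b (K(b) = -½ + ((b + b) - 1*(-198)) = -½ + (2*b + 198) = -½ + (198 + 2*b) = 395/2 + 2*b)
A = -56448 (A = (63*(-56))*16 = -3528*16 = -56448)
(A + F(-301, 357)) + K(358) = (-56448 + (-2 - 8*357)) + (395/2 + 2*358) = (-56448 + (-2 - 2856)) + (395/2 + 716) = (-56448 - 2858) + 1827/2 = -59306 + 1827/2 = -116785/2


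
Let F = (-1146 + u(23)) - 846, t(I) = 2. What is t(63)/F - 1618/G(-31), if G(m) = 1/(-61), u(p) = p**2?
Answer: 144395172/1463 ≈ 98698.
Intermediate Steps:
G(m) = -1/61
F = -1463 (F = (-1146 + 23**2) - 846 = (-1146 + 529) - 846 = -617 - 846 = -1463)
t(63)/F - 1618/G(-31) = 2/(-1463) - 1618/(-1/61) = 2*(-1/1463) - 1618*(-61) = -2/1463 + 98698 = 144395172/1463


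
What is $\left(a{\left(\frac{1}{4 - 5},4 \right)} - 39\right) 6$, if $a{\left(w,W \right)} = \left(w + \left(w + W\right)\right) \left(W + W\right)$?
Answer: $-138$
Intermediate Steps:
$a{\left(w,W \right)} = 2 W \left(W + 2 w\right)$ ($a{\left(w,W \right)} = \left(w + \left(W + w\right)\right) 2 W = \left(W + 2 w\right) 2 W = 2 W \left(W + 2 w\right)$)
$\left(a{\left(\frac{1}{4 - 5},4 \right)} - 39\right) 6 = \left(2 \cdot 4 \left(4 + \frac{2}{4 - 5}\right) - 39\right) 6 = \left(2 \cdot 4 \left(4 + \frac{2}{-1}\right) - 39\right) 6 = \left(2 \cdot 4 \left(4 + 2 \left(-1\right)\right) - 39\right) 6 = \left(2 \cdot 4 \left(4 - 2\right) - 39\right) 6 = \left(2 \cdot 4 \cdot 2 - 39\right) 6 = \left(16 - 39\right) 6 = \left(-23\right) 6 = -138$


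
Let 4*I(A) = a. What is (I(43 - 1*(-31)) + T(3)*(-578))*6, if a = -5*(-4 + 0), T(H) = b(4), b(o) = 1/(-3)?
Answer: 1186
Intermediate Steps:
b(o) = -1/3
T(H) = -1/3
a = 20 (a = -5*(-4) = 20)
I(A) = 5 (I(A) = (1/4)*20 = 5)
(I(43 - 1*(-31)) + T(3)*(-578))*6 = (5 - 1/3*(-578))*6 = (5 + 578/3)*6 = (593/3)*6 = 1186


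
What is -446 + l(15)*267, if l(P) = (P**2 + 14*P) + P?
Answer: 119704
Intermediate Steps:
l(P) = P**2 + 15*P
-446 + l(15)*267 = -446 + (15*(15 + 15))*267 = -446 + (15*30)*267 = -446 + 450*267 = -446 + 120150 = 119704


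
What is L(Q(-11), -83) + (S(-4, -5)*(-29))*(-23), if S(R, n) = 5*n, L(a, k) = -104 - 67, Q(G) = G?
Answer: -16846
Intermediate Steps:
L(a, k) = -171
L(Q(-11), -83) + (S(-4, -5)*(-29))*(-23) = -171 + ((5*(-5))*(-29))*(-23) = -171 - 25*(-29)*(-23) = -171 + 725*(-23) = -171 - 16675 = -16846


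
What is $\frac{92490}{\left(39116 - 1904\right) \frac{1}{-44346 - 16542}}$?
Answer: $- \frac{469294260}{3101} \approx -1.5134 \cdot 10^{5}$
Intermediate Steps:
$\frac{92490}{\left(39116 - 1904\right) \frac{1}{-44346 - 16542}} = \frac{92490}{37212 \frac{1}{-60888}} = \frac{92490}{37212 \left(- \frac{1}{60888}\right)} = \frac{92490}{- \frac{3101}{5074}} = 92490 \left(- \frac{5074}{3101}\right) = - \frac{469294260}{3101}$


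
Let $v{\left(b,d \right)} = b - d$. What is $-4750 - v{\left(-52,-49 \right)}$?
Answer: $-4747$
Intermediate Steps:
$-4750 - v{\left(-52,-49 \right)} = -4750 - \left(-52 - -49\right) = -4750 - \left(-52 + 49\right) = -4750 - -3 = -4750 + 3 = -4747$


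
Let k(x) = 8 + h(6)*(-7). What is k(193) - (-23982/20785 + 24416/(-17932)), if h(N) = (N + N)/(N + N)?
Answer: 327562101/93179155 ≈ 3.5154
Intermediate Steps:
h(N) = 1 (h(N) = (2*N)/((2*N)) = (2*N)*(1/(2*N)) = 1)
k(x) = 1 (k(x) = 8 + 1*(-7) = 8 - 7 = 1)
k(193) - (-23982/20785 + 24416/(-17932)) = 1 - (-23982/20785 + 24416/(-17932)) = 1 - (-23982*1/20785 + 24416*(-1/17932)) = 1 - (-23982/20785 - 6104/4483) = 1 - 1*(-234382946/93179155) = 1 + 234382946/93179155 = 327562101/93179155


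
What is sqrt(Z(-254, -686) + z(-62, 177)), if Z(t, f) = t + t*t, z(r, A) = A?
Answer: sqrt(64439) ≈ 253.85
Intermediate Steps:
Z(t, f) = t + t**2
sqrt(Z(-254, -686) + z(-62, 177)) = sqrt(-254*(1 - 254) + 177) = sqrt(-254*(-253) + 177) = sqrt(64262 + 177) = sqrt(64439)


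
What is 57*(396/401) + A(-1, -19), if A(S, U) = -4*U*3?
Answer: 114000/401 ≈ 284.29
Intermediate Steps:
A(S, U) = -12*U
57*(396/401) + A(-1, -19) = 57*(396/401) - 12*(-19) = 57*(396*(1/401)) + 228 = 57*(396/401) + 228 = 22572/401 + 228 = 114000/401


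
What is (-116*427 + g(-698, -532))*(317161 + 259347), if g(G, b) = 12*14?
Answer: -28458740912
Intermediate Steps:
g(G, b) = 168
(-116*427 + g(-698, -532))*(317161 + 259347) = (-116*427 + 168)*(317161 + 259347) = (-49532 + 168)*576508 = -49364*576508 = -28458740912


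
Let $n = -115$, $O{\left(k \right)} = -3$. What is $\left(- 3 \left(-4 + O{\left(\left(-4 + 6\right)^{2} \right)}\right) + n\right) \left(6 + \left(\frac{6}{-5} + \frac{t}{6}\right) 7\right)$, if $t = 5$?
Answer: $- \frac{4841}{15} \approx -322.73$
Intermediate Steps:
$\left(- 3 \left(-4 + O{\left(\left(-4 + 6\right)^{2} \right)}\right) + n\right) \left(6 + \left(\frac{6}{-5} + \frac{t}{6}\right) 7\right) = \left(- 3 \left(-4 - 3\right) - 115\right) \left(6 + \left(\frac{6}{-5} + \frac{5}{6}\right) 7\right) = \left(\left(-3\right) \left(-7\right) - 115\right) \left(6 + \left(6 \left(- \frac{1}{5}\right) + 5 \cdot \frac{1}{6}\right) 7\right) = \left(21 - 115\right) \left(6 + \left(- \frac{6}{5} + \frac{5}{6}\right) 7\right) = - 94 \left(6 - \frac{77}{30}\right) = \left(-94\right) \frac{103}{30} = - \frac{4841}{15}$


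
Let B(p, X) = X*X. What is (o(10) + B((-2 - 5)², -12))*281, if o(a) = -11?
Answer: 37373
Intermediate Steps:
B(p, X) = X²
(o(10) + B((-2 - 5)², -12))*281 = (-11 + (-12)²)*281 = (-11 + 144)*281 = 133*281 = 37373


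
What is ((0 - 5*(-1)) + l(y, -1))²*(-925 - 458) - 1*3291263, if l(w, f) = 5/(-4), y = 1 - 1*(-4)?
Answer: -52971383/16 ≈ -3.3107e+6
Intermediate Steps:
y = 5 (y = 1 + 4 = 5)
l(w, f) = -5/4 (l(w, f) = 5*(-¼) = -5/4)
((0 - 5*(-1)) + l(y, -1))²*(-925 - 458) - 1*3291263 = ((0 - 5*(-1)) - 5/4)²*(-925 - 458) - 1*3291263 = ((0 - (-5)) - 5/4)²*(-1383) - 3291263 = ((0 - 1*(-5)) - 5/4)²*(-1383) - 3291263 = ((0 + 5) - 5/4)²*(-1383) - 3291263 = (5 - 5/4)²*(-1383) - 3291263 = (15/4)²*(-1383) - 3291263 = (225/16)*(-1383) - 3291263 = -311175/16 - 3291263 = -52971383/16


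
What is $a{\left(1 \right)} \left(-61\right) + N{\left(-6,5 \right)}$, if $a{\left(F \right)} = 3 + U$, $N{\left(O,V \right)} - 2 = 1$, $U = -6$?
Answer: $186$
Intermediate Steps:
$N{\left(O,V \right)} = 3$ ($N{\left(O,V \right)} = 2 + 1 = 3$)
$a{\left(F \right)} = -3$ ($a{\left(F \right)} = 3 - 6 = -3$)
$a{\left(1 \right)} \left(-61\right) + N{\left(-6,5 \right)} = \left(-3\right) \left(-61\right) + 3 = 183 + 3 = 186$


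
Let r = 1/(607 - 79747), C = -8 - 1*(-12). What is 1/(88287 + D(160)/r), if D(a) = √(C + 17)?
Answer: -29429/41243779077 - 26380*√21/41243779077 ≈ -3.6446e-6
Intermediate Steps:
C = 4 (C = -8 + 12 = 4)
D(a) = √21 (D(a) = √(4 + 17) = √21)
r = -1/79140 (r = 1/(-79140) = -1/79140 ≈ -1.2636e-5)
1/(88287 + D(160)/r) = 1/(88287 + √21/(-1/79140)) = 1/(88287 + √21*(-79140)) = 1/(88287 - 79140*√21)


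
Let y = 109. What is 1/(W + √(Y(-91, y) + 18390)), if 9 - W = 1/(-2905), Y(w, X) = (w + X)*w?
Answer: -37977065/70343466742 + 8439025*√1047/35171733371 ≈ 0.0072239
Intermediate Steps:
Y(w, X) = w*(X + w) (Y(w, X) = (X + w)*w = w*(X + w))
W = 26146/2905 (W = 9 - 1/(-2905) = 9 - 1*(-1/2905) = 9 + 1/2905 = 26146/2905 ≈ 9.0003)
1/(W + √(Y(-91, y) + 18390)) = 1/(26146/2905 + √(-91*(109 - 91) + 18390)) = 1/(26146/2905 + √(-91*18 + 18390)) = 1/(26146/2905 + √(-1638 + 18390)) = 1/(26146/2905 + √16752) = 1/(26146/2905 + 4*√1047)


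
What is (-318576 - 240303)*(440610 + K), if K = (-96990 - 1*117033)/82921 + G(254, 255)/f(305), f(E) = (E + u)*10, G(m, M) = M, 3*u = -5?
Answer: -37162557869240457387/150916220 ≈ -2.4625e+11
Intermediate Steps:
u = -5/3 (u = (1/3)*(-5) = -5/3 ≈ -1.6667)
f(E) = -50/3 + 10*E (f(E) = (E - 5/3)*10 = (-5/3 + E)*10 = -50/3 + 10*E)
K = -376834947/150916220 (K = (-96990 - 1*117033)/82921 + 255/(-50/3 + 10*305) = (-96990 - 117033)*(1/82921) + 255/(-50/3 + 3050) = -214023*1/82921 + 255/(9100/3) = -214023/82921 + 255*(3/9100) = -214023/82921 + 153/1820 = -376834947/150916220 ≈ -2.4970)
(-318576 - 240303)*(440610 + K) = (-318576 - 240303)*(440610 - 376834947/150916220) = -558879*66494818859253/150916220 = -37162557869240457387/150916220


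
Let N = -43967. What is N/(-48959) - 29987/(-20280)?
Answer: 2359784293/992888520 ≈ 2.3767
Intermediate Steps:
N/(-48959) - 29987/(-20280) = -43967/(-48959) - 29987/(-20280) = -43967*(-1/48959) - 29987*(-1/20280) = 43967/48959 + 29987/20280 = 2359784293/992888520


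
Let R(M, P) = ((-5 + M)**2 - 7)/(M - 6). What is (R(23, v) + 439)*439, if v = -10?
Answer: 3415420/17 ≈ 2.0091e+5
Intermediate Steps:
R(M, P) = (-7 + (-5 + M)**2)/(-6 + M)
(R(23, v) + 439)*439 = ((-7 + (-5 + 23)**2)/(-6 + 23) + 439)*439 = ((-7 + 18**2)/17 + 439)*439 = ((-7 + 324)/17 + 439)*439 = ((1/17)*317 + 439)*439 = (317/17 + 439)*439 = (7780/17)*439 = 3415420/17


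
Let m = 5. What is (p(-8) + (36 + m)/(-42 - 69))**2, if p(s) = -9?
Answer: 1081600/12321 ≈ 87.785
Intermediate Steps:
(p(-8) + (36 + m)/(-42 - 69))**2 = (-9 + (36 + 5)/(-42 - 69))**2 = (-9 + 41/(-111))**2 = (-9 + 41*(-1/111))**2 = (-9 - 41/111)**2 = (-1040/111)**2 = 1081600/12321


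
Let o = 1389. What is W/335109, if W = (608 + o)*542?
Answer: 1082374/335109 ≈ 3.2299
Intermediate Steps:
W = 1082374 (W = (608 + 1389)*542 = 1997*542 = 1082374)
W/335109 = 1082374/335109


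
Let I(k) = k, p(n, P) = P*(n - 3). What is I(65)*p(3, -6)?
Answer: 0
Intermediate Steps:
p(n, P) = P*(-3 + n)
I(65)*p(3, -6) = 65*(-6*(-3 + 3)) = 65*(-6*0) = 65*0 = 0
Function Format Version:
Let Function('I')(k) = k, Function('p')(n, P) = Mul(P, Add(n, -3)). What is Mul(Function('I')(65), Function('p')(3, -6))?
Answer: 0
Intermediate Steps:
Function('p')(n, P) = Mul(P, Add(-3, n))
Mul(Function('I')(65), Function('p')(3, -6)) = Mul(65, Mul(-6, Add(-3, 3))) = Mul(65, Mul(-6, 0)) = Mul(65, 0) = 0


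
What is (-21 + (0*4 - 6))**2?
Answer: 729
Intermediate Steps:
(-21 + (0*4 - 6))**2 = (-21 + (0 - 6))**2 = (-21 - 6)**2 = (-27)**2 = 729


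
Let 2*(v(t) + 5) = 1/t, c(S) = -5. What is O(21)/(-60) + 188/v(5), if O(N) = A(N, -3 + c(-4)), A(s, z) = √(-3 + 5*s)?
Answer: -1880/49 - √102/60 ≈ -38.536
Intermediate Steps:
O(N) = √(-3 + 5*N)
v(t) = -5 + 1/(2*t)
O(21)/(-60) + 188/v(5) = √(-3 + 5*21)/(-60) + 188/(-5 + (½)/5) = √(-3 + 105)*(-1/60) + 188/(-5 + (½)*(⅕)) = √102*(-1/60) + 188/(-5 + ⅒) = -√102/60 + 188/(-49/10) = -√102/60 + 188*(-10/49) = -√102/60 - 1880/49 = -1880/49 - √102/60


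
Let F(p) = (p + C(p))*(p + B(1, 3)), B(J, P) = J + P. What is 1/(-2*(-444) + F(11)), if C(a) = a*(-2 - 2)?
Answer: 1/393 ≈ 0.0025445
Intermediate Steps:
C(a) = -4*a (C(a) = a*(-4) = -4*a)
F(p) = -3*p*(4 + p) (F(p) = (p - 4*p)*(p + (1 + 3)) = (-3*p)*(p + 4) = (-3*p)*(4 + p) = -3*p*(4 + p))
1/(-2*(-444) + F(11)) = 1/(-2*(-444) + 3*11*(-4 - 1*11)) = 1/(888 + 3*11*(-4 - 11)) = 1/(888 + 3*11*(-15)) = 1/(888 - 495) = 1/393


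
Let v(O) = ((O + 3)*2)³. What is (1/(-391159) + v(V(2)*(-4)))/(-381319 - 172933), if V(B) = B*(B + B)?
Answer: 76319814809/216800658068 ≈ 0.35203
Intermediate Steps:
V(B) = 2*B² (V(B) = B*(2*B) = 2*B²)
v(O) = (6 + 2*O)³ (v(O) = ((3 + O)*2)³ = (6 + 2*O)³)
(1/(-391159) + v(V(2)*(-4)))/(-381319 - 172933) = (1/(-391159) + 8*(3 + (2*2²)*(-4))³)/(-381319 - 172933) = (-1/391159 + 8*(3 + (2*4)*(-4))³)/(-554252) = (-1/391159 + 8*(3 + 8*(-4))³)*(-1/554252) = (-1/391159 + 8*(3 - 32)³)*(-1/554252) = (-1/391159 + 8*(-29)³)*(-1/554252) = (-1/391159 + 8*(-24389))*(-1/554252) = (-1/391159 - 195112)*(-1/554252) = -76319814809/391159*(-1/554252) = 76319814809/216800658068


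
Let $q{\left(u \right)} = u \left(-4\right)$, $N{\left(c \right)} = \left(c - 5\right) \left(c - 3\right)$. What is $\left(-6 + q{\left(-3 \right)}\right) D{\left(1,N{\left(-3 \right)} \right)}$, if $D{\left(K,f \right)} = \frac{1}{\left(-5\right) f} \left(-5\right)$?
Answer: $\frac{1}{8} \approx 0.125$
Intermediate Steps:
$N{\left(c \right)} = \left(-5 + c\right) \left(-3 + c\right)$
$D{\left(K,f \right)} = \frac{1}{f}$ ($D{\left(K,f \right)} = - \frac{1}{5 f} \left(-5\right) = \frac{1}{f}$)
$q{\left(u \right)} = - 4 u$
$\left(-6 + q{\left(-3 \right)}\right) D{\left(1,N{\left(-3 \right)} \right)} = \frac{-6 - -12}{15 + \left(-3\right)^{2} - -24} = \frac{-6 + 12}{15 + 9 + 24} = \frac{6}{48} = 6 \cdot \frac{1}{48} = \frac{1}{8}$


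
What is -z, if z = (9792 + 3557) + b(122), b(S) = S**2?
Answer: -28233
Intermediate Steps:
z = 28233 (z = (9792 + 3557) + 122**2 = 13349 + 14884 = 28233)
-z = -1*28233 = -28233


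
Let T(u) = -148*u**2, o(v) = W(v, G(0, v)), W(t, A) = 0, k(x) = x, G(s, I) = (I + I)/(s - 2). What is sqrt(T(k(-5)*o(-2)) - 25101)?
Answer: 3*I*sqrt(2789) ≈ 158.43*I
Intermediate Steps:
G(s, I) = 2*I/(-2 + s) (G(s, I) = (2*I)/(-2 + s) = 2*I/(-2 + s))
o(v) = 0
sqrt(T(k(-5)*o(-2)) - 25101) = sqrt(-148*(-5*0)**2 - 25101) = sqrt(-148*0**2 - 25101) = sqrt(-148*0 - 25101) = sqrt(0 - 25101) = sqrt(-25101) = 3*I*sqrt(2789)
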